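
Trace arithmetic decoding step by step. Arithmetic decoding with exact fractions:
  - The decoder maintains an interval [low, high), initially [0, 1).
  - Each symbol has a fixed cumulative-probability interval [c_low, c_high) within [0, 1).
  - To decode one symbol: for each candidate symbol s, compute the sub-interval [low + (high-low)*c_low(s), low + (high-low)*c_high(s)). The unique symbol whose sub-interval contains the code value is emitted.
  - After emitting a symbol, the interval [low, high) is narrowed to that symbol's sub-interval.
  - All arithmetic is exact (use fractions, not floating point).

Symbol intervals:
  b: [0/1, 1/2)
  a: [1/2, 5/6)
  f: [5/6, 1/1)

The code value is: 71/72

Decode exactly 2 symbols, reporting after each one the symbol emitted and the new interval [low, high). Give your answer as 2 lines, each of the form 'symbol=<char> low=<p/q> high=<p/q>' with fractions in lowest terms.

Answer: symbol=f low=5/6 high=1/1
symbol=f low=35/36 high=1/1

Derivation:
Step 1: interval [0/1, 1/1), width = 1/1 - 0/1 = 1/1
  'b': [0/1 + 1/1*0/1, 0/1 + 1/1*1/2) = [0/1, 1/2)
  'a': [0/1 + 1/1*1/2, 0/1 + 1/1*5/6) = [1/2, 5/6)
  'f': [0/1 + 1/1*5/6, 0/1 + 1/1*1/1) = [5/6, 1/1) <- contains code 71/72
  emit 'f', narrow to [5/6, 1/1)
Step 2: interval [5/6, 1/1), width = 1/1 - 5/6 = 1/6
  'b': [5/6 + 1/6*0/1, 5/6 + 1/6*1/2) = [5/6, 11/12)
  'a': [5/6 + 1/6*1/2, 5/6 + 1/6*5/6) = [11/12, 35/36)
  'f': [5/6 + 1/6*5/6, 5/6 + 1/6*1/1) = [35/36, 1/1) <- contains code 71/72
  emit 'f', narrow to [35/36, 1/1)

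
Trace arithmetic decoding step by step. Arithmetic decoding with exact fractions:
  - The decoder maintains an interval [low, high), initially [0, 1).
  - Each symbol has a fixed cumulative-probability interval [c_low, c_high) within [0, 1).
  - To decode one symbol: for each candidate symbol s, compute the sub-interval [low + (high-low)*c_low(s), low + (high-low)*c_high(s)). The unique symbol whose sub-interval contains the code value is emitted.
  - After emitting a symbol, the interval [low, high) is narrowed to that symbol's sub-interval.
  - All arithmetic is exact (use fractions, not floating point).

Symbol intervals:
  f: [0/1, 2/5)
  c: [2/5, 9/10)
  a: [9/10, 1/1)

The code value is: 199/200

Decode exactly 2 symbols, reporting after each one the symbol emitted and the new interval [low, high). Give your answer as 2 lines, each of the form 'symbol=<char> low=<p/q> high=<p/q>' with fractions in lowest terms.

Answer: symbol=a low=9/10 high=1/1
symbol=a low=99/100 high=1/1

Derivation:
Step 1: interval [0/1, 1/1), width = 1/1 - 0/1 = 1/1
  'f': [0/1 + 1/1*0/1, 0/1 + 1/1*2/5) = [0/1, 2/5)
  'c': [0/1 + 1/1*2/5, 0/1 + 1/1*9/10) = [2/5, 9/10)
  'a': [0/1 + 1/1*9/10, 0/1 + 1/1*1/1) = [9/10, 1/1) <- contains code 199/200
  emit 'a', narrow to [9/10, 1/1)
Step 2: interval [9/10, 1/1), width = 1/1 - 9/10 = 1/10
  'f': [9/10 + 1/10*0/1, 9/10 + 1/10*2/5) = [9/10, 47/50)
  'c': [9/10 + 1/10*2/5, 9/10 + 1/10*9/10) = [47/50, 99/100)
  'a': [9/10 + 1/10*9/10, 9/10 + 1/10*1/1) = [99/100, 1/1) <- contains code 199/200
  emit 'a', narrow to [99/100, 1/1)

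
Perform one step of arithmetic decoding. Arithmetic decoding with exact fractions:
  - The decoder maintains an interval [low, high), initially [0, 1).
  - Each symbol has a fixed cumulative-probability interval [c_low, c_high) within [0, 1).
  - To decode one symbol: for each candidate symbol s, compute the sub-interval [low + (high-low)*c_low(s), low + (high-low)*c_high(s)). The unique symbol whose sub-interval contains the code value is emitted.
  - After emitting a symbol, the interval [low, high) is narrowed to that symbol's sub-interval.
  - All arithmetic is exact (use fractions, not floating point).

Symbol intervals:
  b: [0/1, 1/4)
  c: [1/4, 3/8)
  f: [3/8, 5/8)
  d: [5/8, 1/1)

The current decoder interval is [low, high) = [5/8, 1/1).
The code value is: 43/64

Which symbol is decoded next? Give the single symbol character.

Answer: b

Derivation:
Interval width = high − low = 1/1 − 5/8 = 3/8
Scaled code = (code − low) / width = (43/64 − 5/8) / 3/8 = 1/8
  b: [0/1, 1/4) ← scaled code falls here ✓
  c: [1/4, 3/8) 
  f: [3/8, 5/8) 
  d: [5/8, 1/1) 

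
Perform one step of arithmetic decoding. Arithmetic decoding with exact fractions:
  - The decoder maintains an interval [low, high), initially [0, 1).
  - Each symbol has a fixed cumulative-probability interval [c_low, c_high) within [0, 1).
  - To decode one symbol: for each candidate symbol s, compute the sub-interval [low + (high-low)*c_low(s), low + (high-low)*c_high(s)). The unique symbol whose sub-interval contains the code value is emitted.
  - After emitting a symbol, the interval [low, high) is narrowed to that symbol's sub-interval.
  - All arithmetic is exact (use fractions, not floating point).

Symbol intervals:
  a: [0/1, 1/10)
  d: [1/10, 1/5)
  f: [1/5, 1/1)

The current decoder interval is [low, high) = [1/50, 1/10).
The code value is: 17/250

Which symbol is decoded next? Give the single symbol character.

Interval width = high − low = 1/10 − 1/50 = 2/25
Scaled code = (code − low) / width = (17/250 − 1/50) / 2/25 = 3/5
  a: [0/1, 1/10) 
  d: [1/10, 1/5) 
  f: [1/5, 1/1) ← scaled code falls here ✓

Answer: f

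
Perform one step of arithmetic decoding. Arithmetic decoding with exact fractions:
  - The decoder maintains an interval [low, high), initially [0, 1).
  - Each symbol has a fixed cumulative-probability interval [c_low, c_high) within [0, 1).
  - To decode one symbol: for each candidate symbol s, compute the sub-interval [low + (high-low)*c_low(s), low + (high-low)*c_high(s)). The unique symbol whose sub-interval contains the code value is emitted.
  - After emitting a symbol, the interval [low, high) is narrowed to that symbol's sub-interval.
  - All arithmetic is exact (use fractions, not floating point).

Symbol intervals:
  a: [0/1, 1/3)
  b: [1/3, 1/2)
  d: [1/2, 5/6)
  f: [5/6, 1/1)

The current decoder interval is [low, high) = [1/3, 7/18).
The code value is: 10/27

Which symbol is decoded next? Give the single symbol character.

Interval width = high − low = 7/18 − 1/3 = 1/18
Scaled code = (code − low) / width = (10/27 − 1/3) / 1/18 = 2/3
  a: [0/1, 1/3) 
  b: [1/3, 1/2) 
  d: [1/2, 5/6) ← scaled code falls here ✓
  f: [5/6, 1/1) 

Answer: d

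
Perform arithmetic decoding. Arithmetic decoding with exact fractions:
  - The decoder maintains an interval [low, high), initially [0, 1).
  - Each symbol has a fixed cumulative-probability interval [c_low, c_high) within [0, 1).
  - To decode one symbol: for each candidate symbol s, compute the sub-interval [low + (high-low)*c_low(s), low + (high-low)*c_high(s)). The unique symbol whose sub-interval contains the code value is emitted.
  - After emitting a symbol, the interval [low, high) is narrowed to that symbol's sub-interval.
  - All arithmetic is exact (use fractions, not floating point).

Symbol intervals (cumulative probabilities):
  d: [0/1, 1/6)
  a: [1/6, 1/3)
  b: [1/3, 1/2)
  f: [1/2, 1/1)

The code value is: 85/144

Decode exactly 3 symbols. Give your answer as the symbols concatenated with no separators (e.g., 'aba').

Answer: fad

Derivation:
Step 1: interval [0/1, 1/1), width = 1/1 - 0/1 = 1/1
  'd': [0/1 + 1/1*0/1, 0/1 + 1/1*1/6) = [0/1, 1/6)
  'a': [0/1 + 1/1*1/6, 0/1 + 1/1*1/3) = [1/6, 1/3)
  'b': [0/1 + 1/1*1/3, 0/1 + 1/1*1/2) = [1/3, 1/2)
  'f': [0/1 + 1/1*1/2, 0/1 + 1/1*1/1) = [1/2, 1/1) <- contains code 85/144
  emit 'f', narrow to [1/2, 1/1)
Step 2: interval [1/2, 1/1), width = 1/1 - 1/2 = 1/2
  'd': [1/2 + 1/2*0/1, 1/2 + 1/2*1/6) = [1/2, 7/12)
  'a': [1/2 + 1/2*1/6, 1/2 + 1/2*1/3) = [7/12, 2/3) <- contains code 85/144
  'b': [1/2 + 1/2*1/3, 1/2 + 1/2*1/2) = [2/3, 3/4)
  'f': [1/2 + 1/2*1/2, 1/2 + 1/2*1/1) = [3/4, 1/1)
  emit 'a', narrow to [7/12, 2/3)
Step 3: interval [7/12, 2/3), width = 2/3 - 7/12 = 1/12
  'd': [7/12 + 1/12*0/1, 7/12 + 1/12*1/6) = [7/12, 43/72) <- contains code 85/144
  'a': [7/12 + 1/12*1/6, 7/12 + 1/12*1/3) = [43/72, 11/18)
  'b': [7/12 + 1/12*1/3, 7/12 + 1/12*1/2) = [11/18, 5/8)
  'f': [7/12 + 1/12*1/2, 7/12 + 1/12*1/1) = [5/8, 2/3)
  emit 'd', narrow to [7/12, 43/72)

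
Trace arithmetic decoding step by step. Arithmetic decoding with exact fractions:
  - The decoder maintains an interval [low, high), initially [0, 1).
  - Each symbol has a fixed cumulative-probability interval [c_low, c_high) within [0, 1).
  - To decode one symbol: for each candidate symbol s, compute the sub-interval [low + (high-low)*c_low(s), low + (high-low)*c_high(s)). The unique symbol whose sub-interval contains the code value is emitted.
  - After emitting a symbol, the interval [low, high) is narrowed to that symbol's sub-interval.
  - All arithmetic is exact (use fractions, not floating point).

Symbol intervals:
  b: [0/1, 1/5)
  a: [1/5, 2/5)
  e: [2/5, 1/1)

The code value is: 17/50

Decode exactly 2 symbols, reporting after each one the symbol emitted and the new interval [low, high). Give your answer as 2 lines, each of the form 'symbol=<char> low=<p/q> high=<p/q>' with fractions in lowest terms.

Answer: symbol=a low=1/5 high=2/5
symbol=e low=7/25 high=2/5

Derivation:
Step 1: interval [0/1, 1/1), width = 1/1 - 0/1 = 1/1
  'b': [0/1 + 1/1*0/1, 0/1 + 1/1*1/5) = [0/1, 1/5)
  'a': [0/1 + 1/1*1/5, 0/1 + 1/1*2/5) = [1/5, 2/5) <- contains code 17/50
  'e': [0/1 + 1/1*2/5, 0/1 + 1/1*1/1) = [2/5, 1/1)
  emit 'a', narrow to [1/5, 2/5)
Step 2: interval [1/5, 2/5), width = 2/5 - 1/5 = 1/5
  'b': [1/5 + 1/5*0/1, 1/5 + 1/5*1/5) = [1/5, 6/25)
  'a': [1/5 + 1/5*1/5, 1/5 + 1/5*2/5) = [6/25, 7/25)
  'e': [1/5 + 1/5*2/5, 1/5 + 1/5*1/1) = [7/25, 2/5) <- contains code 17/50
  emit 'e', narrow to [7/25, 2/5)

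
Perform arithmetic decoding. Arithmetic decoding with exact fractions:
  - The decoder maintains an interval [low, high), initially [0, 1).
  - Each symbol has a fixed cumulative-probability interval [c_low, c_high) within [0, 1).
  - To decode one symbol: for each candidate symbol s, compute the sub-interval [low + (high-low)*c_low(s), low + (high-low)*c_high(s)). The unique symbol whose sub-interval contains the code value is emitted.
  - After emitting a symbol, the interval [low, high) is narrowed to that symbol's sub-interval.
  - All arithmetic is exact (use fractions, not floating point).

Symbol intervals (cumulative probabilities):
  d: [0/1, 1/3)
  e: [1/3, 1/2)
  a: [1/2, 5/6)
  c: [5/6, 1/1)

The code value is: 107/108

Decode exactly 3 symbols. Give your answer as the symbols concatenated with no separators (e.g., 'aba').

Answer: cca

Derivation:
Step 1: interval [0/1, 1/1), width = 1/1 - 0/1 = 1/1
  'd': [0/1 + 1/1*0/1, 0/1 + 1/1*1/3) = [0/1, 1/3)
  'e': [0/1 + 1/1*1/3, 0/1 + 1/1*1/2) = [1/3, 1/2)
  'a': [0/1 + 1/1*1/2, 0/1 + 1/1*5/6) = [1/2, 5/6)
  'c': [0/1 + 1/1*5/6, 0/1 + 1/1*1/1) = [5/6, 1/1) <- contains code 107/108
  emit 'c', narrow to [5/6, 1/1)
Step 2: interval [5/6, 1/1), width = 1/1 - 5/6 = 1/6
  'd': [5/6 + 1/6*0/1, 5/6 + 1/6*1/3) = [5/6, 8/9)
  'e': [5/6 + 1/6*1/3, 5/6 + 1/6*1/2) = [8/9, 11/12)
  'a': [5/6 + 1/6*1/2, 5/6 + 1/6*5/6) = [11/12, 35/36)
  'c': [5/6 + 1/6*5/6, 5/6 + 1/6*1/1) = [35/36, 1/1) <- contains code 107/108
  emit 'c', narrow to [35/36, 1/1)
Step 3: interval [35/36, 1/1), width = 1/1 - 35/36 = 1/36
  'd': [35/36 + 1/36*0/1, 35/36 + 1/36*1/3) = [35/36, 53/54)
  'e': [35/36 + 1/36*1/3, 35/36 + 1/36*1/2) = [53/54, 71/72)
  'a': [35/36 + 1/36*1/2, 35/36 + 1/36*5/6) = [71/72, 215/216) <- contains code 107/108
  'c': [35/36 + 1/36*5/6, 35/36 + 1/36*1/1) = [215/216, 1/1)
  emit 'a', narrow to [71/72, 215/216)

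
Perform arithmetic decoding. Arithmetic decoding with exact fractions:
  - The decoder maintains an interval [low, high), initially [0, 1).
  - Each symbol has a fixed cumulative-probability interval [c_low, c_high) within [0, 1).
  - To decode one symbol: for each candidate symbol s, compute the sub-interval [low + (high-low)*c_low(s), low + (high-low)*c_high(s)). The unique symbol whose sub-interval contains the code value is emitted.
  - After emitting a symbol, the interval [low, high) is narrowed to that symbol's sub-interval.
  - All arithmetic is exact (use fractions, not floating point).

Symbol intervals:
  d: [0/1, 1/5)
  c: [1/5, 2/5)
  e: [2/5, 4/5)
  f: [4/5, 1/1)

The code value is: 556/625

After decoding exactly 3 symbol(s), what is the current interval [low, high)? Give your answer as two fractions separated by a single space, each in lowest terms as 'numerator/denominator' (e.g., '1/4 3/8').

Step 1: interval [0/1, 1/1), width = 1/1 - 0/1 = 1/1
  'd': [0/1 + 1/1*0/1, 0/1 + 1/1*1/5) = [0/1, 1/5)
  'c': [0/1 + 1/1*1/5, 0/1 + 1/1*2/5) = [1/5, 2/5)
  'e': [0/1 + 1/1*2/5, 0/1 + 1/1*4/5) = [2/5, 4/5)
  'f': [0/1 + 1/1*4/5, 0/1 + 1/1*1/1) = [4/5, 1/1) <- contains code 556/625
  emit 'f', narrow to [4/5, 1/1)
Step 2: interval [4/5, 1/1), width = 1/1 - 4/5 = 1/5
  'd': [4/5 + 1/5*0/1, 4/5 + 1/5*1/5) = [4/5, 21/25)
  'c': [4/5 + 1/5*1/5, 4/5 + 1/5*2/5) = [21/25, 22/25)
  'e': [4/5 + 1/5*2/5, 4/5 + 1/5*4/5) = [22/25, 24/25) <- contains code 556/625
  'f': [4/5 + 1/5*4/5, 4/5 + 1/5*1/1) = [24/25, 1/1)
  emit 'e', narrow to [22/25, 24/25)
Step 3: interval [22/25, 24/25), width = 24/25 - 22/25 = 2/25
  'd': [22/25 + 2/25*0/1, 22/25 + 2/25*1/5) = [22/25, 112/125) <- contains code 556/625
  'c': [22/25 + 2/25*1/5, 22/25 + 2/25*2/5) = [112/125, 114/125)
  'e': [22/25 + 2/25*2/5, 22/25 + 2/25*4/5) = [114/125, 118/125)
  'f': [22/25 + 2/25*4/5, 22/25 + 2/25*1/1) = [118/125, 24/25)
  emit 'd', narrow to [22/25, 112/125)

Answer: 22/25 112/125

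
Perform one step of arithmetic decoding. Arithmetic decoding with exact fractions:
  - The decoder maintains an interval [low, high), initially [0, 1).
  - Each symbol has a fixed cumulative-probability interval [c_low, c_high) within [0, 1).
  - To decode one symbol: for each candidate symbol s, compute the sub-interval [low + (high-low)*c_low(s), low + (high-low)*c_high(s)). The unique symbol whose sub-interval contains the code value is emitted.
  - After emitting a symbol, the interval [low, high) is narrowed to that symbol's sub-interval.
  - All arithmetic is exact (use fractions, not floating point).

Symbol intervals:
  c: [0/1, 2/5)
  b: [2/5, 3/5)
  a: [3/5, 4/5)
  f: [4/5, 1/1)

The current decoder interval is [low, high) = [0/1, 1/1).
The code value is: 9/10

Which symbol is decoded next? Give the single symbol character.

Answer: f

Derivation:
Interval width = high − low = 1/1 − 0/1 = 1/1
Scaled code = (code − low) / width = (9/10 − 0/1) / 1/1 = 9/10
  c: [0/1, 2/5) 
  b: [2/5, 3/5) 
  a: [3/5, 4/5) 
  f: [4/5, 1/1) ← scaled code falls here ✓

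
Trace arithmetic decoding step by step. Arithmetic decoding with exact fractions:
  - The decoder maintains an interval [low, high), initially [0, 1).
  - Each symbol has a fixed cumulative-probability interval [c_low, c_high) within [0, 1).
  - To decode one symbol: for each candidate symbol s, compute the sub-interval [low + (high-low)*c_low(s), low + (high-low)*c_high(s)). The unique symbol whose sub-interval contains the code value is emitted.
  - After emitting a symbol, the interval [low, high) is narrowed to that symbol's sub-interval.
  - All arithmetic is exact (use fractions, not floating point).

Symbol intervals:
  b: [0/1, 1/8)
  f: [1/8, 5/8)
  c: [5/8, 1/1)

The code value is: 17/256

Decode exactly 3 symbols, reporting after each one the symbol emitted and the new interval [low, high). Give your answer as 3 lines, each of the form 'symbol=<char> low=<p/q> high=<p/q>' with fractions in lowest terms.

Answer: symbol=b low=0/1 high=1/8
symbol=f low=1/64 high=5/64
symbol=c low=7/128 high=5/64

Derivation:
Step 1: interval [0/1, 1/1), width = 1/1 - 0/1 = 1/1
  'b': [0/1 + 1/1*0/1, 0/1 + 1/1*1/8) = [0/1, 1/8) <- contains code 17/256
  'f': [0/1 + 1/1*1/8, 0/1 + 1/1*5/8) = [1/8, 5/8)
  'c': [0/1 + 1/1*5/8, 0/1 + 1/1*1/1) = [5/8, 1/1)
  emit 'b', narrow to [0/1, 1/8)
Step 2: interval [0/1, 1/8), width = 1/8 - 0/1 = 1/8
  'b': [0/1 + 1/8*0/1, 0/1 + 1/8*1/8) = [0/1, 1/64)
  'f': [0/1 + 1/8*1/8, 0/1 + 1/8*5/8) = [1/64, 5/64) <- contains code 17/256
  'c': [0/1 + 1/8*5/8, 0/1 + 1/8*1/1) = [5/64, 1/8)
  emit 'f', narrow to [1/64, 5/64)
Step 3: interval [1/64, 5/64), width = 5/64 - 1/64 = 1/16
  'b': [1/64 + 1/16*0/1, 1/64 + 1/16*1/8) = [1/64, 3/128)
  'f': [1/64 + 1/16*1/8, 1/64 + 1/16*5/8) = [3/128, 7/128)
  'c': [1/64 + 1/16*5/8, 1/64 + 1/16*1/1) = [7/128, 5/64) <- contains code 17/256
  emit 'c', narrow to [7/128, 5/64)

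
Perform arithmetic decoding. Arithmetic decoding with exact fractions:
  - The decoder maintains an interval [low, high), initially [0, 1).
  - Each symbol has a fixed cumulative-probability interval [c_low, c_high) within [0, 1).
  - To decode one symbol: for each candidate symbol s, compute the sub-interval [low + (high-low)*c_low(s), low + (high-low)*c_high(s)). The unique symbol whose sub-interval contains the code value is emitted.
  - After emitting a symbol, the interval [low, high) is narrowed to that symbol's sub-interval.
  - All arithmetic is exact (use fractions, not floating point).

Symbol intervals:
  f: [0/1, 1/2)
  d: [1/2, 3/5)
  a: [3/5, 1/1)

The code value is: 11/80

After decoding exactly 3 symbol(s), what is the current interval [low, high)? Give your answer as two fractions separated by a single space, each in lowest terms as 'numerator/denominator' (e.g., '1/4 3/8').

Step 1: interval [0/1, 1/1), width = 1/1 - 0/1 = 1/1
  'f': [0/1 + 1/1*0/1, 0/1 + 1/1*1/2) = [0/1, 1/2) <- contains code 11/80
  'd': [0/1 + 1/1*1/2, 0/1 + 1/1*3/5) = [1/2, 3/5)
  'a': [0/1 + 1/1*3/5, 0/1 + 1/1*1/1) = [3/5, 1/1)
  emit 'f', narrow to [0/1, 1/2)
Step 2: interval [0/1, 1/2), width = 1/2 - 0/1 = 1/2
  'f': [0/1 + 1/2*0/1, 0/1 + 1/2*1/2) = [0/1, 1/4) <- contains code 11/80
  'd': [0/1 + 1/2*1/2, 0/1 + 1/2*3/5) = [1/4, 3/10)
  'a': [0/1 + 1/2*3/5, 0/1 + 1/2*1/1) = [3/10, 1/2)
  emit 'f', narrow to [0/1, 1/4)
Step 3: interval [0/1, 1/4), width = 1/4 - 0/1 = 1/4
  'f': [0/1 + 1/4*0/1, 0/1 + 1/4*1/2) = [0/1, 1/8)
  'd': [0/1 + 1/4*1/2, 0/1 + 1/4*3/5) = [1/8, 3/20) <- contains code 11/80
  'a': [0/1 + 1/4*3/5, 0/1 + 1/4*1/1) = [3/20, 1/4)
  emit 'd', narrow to [1/8, 3/20)

Answer: 1/8 3/20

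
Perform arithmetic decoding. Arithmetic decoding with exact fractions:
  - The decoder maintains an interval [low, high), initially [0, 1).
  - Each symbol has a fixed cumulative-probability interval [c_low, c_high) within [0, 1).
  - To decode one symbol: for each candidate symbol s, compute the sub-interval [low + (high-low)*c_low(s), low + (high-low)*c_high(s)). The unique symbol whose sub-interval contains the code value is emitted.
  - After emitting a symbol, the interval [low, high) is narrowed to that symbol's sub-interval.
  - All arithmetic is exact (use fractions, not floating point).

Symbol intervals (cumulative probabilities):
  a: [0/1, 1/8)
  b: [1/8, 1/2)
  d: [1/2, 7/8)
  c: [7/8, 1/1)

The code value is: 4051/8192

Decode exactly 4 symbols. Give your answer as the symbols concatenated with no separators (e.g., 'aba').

Answer: bcca

Derivation:
Step 1: interval [0/1, 1/1), width = 1/1 - 0/1 = 1/1
  'a': [0/1 + 1/1*0/1, 0/1 + 1/1*1/8) = [0/1, 1/8)
  'b': [0/1 + 1/1*1/8, 0/1 + 1/1*1/2) = [1/8, 1/2) <- contains code 4051/8192
  'd': [0/1 + 1/1*1/2, 0/1 + 1/1*7/8) = [1/2, 7/8)
  'c': [0/1 + 1/1*7/8, 0/1 + 1/1*1/1) = [7/8, 1/1)
  emit 'b', narrow to [1/8, 1/2)
Step 2: interval [1/8, 1/2), width = 1/2 - 1/8 = 3/8
  'a': [1/8 + 3/8*0/1, 1/8 + 3/8*1/8) = [1/8, 11/64)
  'b': [1/8 + 3/8*1/8, 1/8 + 3/8*1/2) = [11/64, 5/16)
  'd': [1/8 + 3/8*1/2, 1/8 + 3/8*7/8) = [5/16, 29/64)
  'c': [1/8 + 3/8*7/8, 1/8 + 3/8*1/1) = [29/64, 1/2) <- contains code 4051/8192
  emit 'c', narrow to [29/64, 1/2)
Step 3: interval [29/64, 1/2), width = 1/2 - 29/64 = 3/64
  'a': [29/64 + 3/64*0/1, 29/64 + 3/64*1/8) = [29/64, 235/512)
  'b': [29/64 + 3/64*1/8, 29/64 + 3/64*1/2) = [235/512, 61/128)
  'd': [29/64 + 3/64*1/2, 29/64 + 3/64*7/8) = [61/128, 253/512)
  'c': [29/64 + 3/64*7/8, 29/64 + 3/64*1/1) = [253/512, 1/2) <- contains code 4051/8192
  emit 'c', narrow to [253/512, 1/2)
Step 4: interval [253/512, 1/2), width = 1/2 - 253/512 = 3/512
  'a': [253/512 + 3/512*0/1, 253/512 + 3/512*1/8) = [253/512, 2027/4096) <- contains code 4051/8192
  'b': [253/512 + 3/512*1/8, 253/512 + 3/512*1/2) = [2027/4096, 509/1024)
  'd': [253/512 + 3/512*1/2, 253/512 + 3/512*7/8) = [509/1024, 2045/4096)
  'c': [253/512 + 3/512*7/8, 253/512 + 3/512*1/1) = [2045/4096, 1/2)
  emit 'a', narrow to [253/512, 2027/4096)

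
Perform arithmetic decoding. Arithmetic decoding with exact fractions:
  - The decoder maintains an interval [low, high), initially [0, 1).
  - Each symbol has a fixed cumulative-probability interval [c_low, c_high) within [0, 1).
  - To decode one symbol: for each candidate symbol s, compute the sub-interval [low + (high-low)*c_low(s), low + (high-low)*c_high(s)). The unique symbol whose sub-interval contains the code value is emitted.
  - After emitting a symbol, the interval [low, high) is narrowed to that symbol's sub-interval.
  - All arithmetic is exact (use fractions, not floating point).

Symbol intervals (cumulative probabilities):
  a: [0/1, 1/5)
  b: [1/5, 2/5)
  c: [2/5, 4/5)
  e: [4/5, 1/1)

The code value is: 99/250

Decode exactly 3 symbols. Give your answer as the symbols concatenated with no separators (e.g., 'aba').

Step 1: interval [0/1, 1/1), width = 1/1 - 0/1 = 1/1
  'a': [0/1 + 1/1*0/1, 0/1 + 1/1*1/5) = [0/1, 1/5)
  'b': [0/1 + 1/1*1/5, 0/1 + 1/1*2/5) = [1/5, 2/5) <- contains code 99/250
  'c': [0/1 + 1/1*2/5, 0/1 + 1/1*4/5) = [2/5, 4/5)
  'e': [0/1 + 1/1*4/5, 0/1 + 1/1*1/1) = [4/5, 1/1)
  emit 'b', narrow to [1/5, 2/5)
Step 2: interval [1/5, 2/5), width = 2/5 - 1/5 = 1/5
  'a': [1/5 + 1/5*0/1, 1/5 + 1/5*1/5) = [1/5, 6/25)
  'b': [1/5 + 1/5*1/5, 1/5 + 1/5*2/5) = [6/25, 7/25)
  'c': [1/5 + 1/5*2/5, 1/5 + 1/5*4/5) = [7/25, 9/25)
  'e': [1/5 + 1/5*4/5, 1/5 + 1/5*1/1) = [9/25, 2/5) <- contains code 99/250
  emit 'e', narrow to [9/25, 2/5)
Step 3: interval [9/25, 2/5), width = 2/5 - 9/25 = 1/25
  'a': [9/25 + 1/25*0/1, 9/25 + 1/25*1/5) = [9/25, 46/125)
  'b': [9/25 + 1/25*1/5, 9/25 + 1/25*2/5) = [46/125, 47/125)
  'c': [9/25 + 1/25*2/5, 9/25 + 1/25*4/5) = [47/125, 49/125)
  'e': [9/25 + 1/25*4/5, 9/25 + 1/25*1/1) = [49/125, 2/5) <- contains code 99/250
  emit 'e', narrow to [49/125, 2/5)

Answer: bee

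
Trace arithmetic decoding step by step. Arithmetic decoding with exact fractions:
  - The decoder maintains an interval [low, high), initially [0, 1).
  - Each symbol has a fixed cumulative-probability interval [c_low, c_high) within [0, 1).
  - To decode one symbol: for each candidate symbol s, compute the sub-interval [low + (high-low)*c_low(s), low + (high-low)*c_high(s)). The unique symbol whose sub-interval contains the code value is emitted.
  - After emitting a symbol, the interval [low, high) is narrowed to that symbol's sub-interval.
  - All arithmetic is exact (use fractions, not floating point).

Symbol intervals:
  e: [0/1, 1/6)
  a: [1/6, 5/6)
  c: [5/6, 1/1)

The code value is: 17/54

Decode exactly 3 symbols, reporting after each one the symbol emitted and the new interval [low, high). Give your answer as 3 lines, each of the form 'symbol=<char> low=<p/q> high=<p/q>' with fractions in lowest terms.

Step 1: interval [0/1, 1/1), width = 1/1 - 0/1 = 1/1
  'e': [0/1 + 1/1*0/1, 0/1 + 1/1*1/6) = [0/1, 1/6)
  'a': [0/1 + 1/1*1/6, 0/1 + 1/1*5/6) = [1/6, 5/6) <- contains code 17/54
  'c': [0/1 + 1/1*5/6, 0/1 + 1/1*1/1) = [5/6, 1/1)
  emit 'a', narrow to [1/6, 5/6)
Step 2: interval [1/6, 5/6), width = 5/6 - 1/6 = 2/3
  'e': [1/6 + 2/3*0/1, 1/6 + 2/3*1/6) = [1/6, 5/18)
  'a': [1/6 + 2/3*1/6, 1/6 + 2/3*5/6) = [5/18, 13/18) <- contains code 17/54
  'c': [1/6 + 2/3*5/6, 1/6 + 2/3*1/1) = [13/18, 5/6)
  emit 'a', narrow to [5/18, 13/18)
Step 3: interval [5/18, 13/18), width = 13/18 - 5/18 = 4/9
  'e': [5/18 + 4/9*0/1, 5/18 + 4/9*1/6) = [5/18, 19/54) <- contains code 17/54
  'a': [5/18 + 4/9*1/6, 5/18 + 4/9*5/6) = [19/54, 35/54)
  'c': [5/18 + 4/9*5/6, 5/18 + 4/9*1/1) = [35/54, 13/18)
  emit 'e', narrow to [5/18, 19/54)

Answer: symbol=a low=1/6 high=5/6
symbol=a low=5/18 high=13/18
symbol=e low=5/18 high=19/54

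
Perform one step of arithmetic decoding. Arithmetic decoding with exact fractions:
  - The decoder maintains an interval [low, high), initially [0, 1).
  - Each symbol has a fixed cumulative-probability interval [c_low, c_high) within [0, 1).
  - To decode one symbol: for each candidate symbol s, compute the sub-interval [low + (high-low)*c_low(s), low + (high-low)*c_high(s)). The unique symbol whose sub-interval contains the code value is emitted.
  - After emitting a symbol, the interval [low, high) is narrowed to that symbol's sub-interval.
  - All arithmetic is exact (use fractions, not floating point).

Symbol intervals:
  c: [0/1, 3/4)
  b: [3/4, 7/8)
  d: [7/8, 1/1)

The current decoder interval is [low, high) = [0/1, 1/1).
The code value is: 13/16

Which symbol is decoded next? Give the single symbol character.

Interval width = high − low = 1/1 − 0/1 = 1/1
Scaled code = (code − low) / width = (13/16 − 0/1) / 1/1 = 13/16
  c: [0/1, 3/4) 
  b: [3/4, 7/8) ← scaled code falls here ✓
  d: [7/8, 1/1) 

Answer: b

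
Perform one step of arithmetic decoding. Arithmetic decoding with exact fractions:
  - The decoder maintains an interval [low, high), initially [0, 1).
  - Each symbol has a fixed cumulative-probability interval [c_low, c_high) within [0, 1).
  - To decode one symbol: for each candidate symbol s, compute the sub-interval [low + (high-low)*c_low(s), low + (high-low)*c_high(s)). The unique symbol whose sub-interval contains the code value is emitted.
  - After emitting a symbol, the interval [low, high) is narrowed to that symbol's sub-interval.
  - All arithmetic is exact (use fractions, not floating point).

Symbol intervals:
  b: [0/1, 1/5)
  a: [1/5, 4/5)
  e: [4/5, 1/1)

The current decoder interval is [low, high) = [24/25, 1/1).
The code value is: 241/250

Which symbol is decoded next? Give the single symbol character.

Interval width = high − low = 1/1 − 24/25 = 1/25
Scaled code = (code − low) / width = (241/250 − 24/25) / 1/25 = 1/10
  b: [0/1, 1/5) ← scaled code falls here ✓
  a: [1/5, 4/5) 
  e: [4/5, 1/1) 

Answer: b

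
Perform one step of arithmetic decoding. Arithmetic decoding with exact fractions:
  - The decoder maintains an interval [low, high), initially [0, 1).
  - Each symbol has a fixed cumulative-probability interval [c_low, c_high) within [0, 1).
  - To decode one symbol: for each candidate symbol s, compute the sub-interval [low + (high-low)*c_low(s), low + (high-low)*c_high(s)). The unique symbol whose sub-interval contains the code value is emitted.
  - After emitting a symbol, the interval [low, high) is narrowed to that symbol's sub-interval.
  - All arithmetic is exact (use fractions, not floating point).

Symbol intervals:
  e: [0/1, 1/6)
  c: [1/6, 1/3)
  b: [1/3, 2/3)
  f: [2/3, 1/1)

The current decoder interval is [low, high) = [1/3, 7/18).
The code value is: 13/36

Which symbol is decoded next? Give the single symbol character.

Answer: b

Derivation:
Interval width = high − low = 7/18 − 1/3 = 1/18
Scaled code = (code − low) / width = (13/36 − 1/3) / 1/18 = 1/2
  e: [0/1, 1/6) 
  c: [1/6, 1/3) 
  b: [1/3, 2/3) ← scaled code falls here ✓
  f: [2/3, 1/1) 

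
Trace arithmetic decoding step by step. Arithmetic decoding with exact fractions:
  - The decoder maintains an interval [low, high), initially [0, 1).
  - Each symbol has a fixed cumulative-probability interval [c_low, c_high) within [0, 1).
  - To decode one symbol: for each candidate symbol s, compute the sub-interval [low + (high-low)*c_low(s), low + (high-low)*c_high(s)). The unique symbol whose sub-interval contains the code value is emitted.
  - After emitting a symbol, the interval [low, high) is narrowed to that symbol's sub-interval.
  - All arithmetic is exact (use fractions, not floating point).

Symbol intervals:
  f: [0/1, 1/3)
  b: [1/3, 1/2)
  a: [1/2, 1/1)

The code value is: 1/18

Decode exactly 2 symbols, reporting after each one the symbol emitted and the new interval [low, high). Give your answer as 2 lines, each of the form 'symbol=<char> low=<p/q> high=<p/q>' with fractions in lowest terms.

Step 1: interval [0/1, 1/1), width = 1/1 - 0/1 = 1/1
  'f': [0/1 + 1/1*0/1, 0/1 + 1/1*1/3) = [0/1, 1/3) <- contains code 1/18
  'b': [0/1 + 1/1*1/3, 0/1 + 1/1*1/2) = [1/3, 1/2)
  'a': [0/1 + 1/1*1/2, 0/1 + 1/1*1/1) = [1/2, 1/1)
  emit 'f', narrow to [0/1, 1/3)
Step 2: interval [0/1, 1/3), width = 1/3 - 0/1 = 1/3
  'f': [0/1 + 1/3*0/1, 0/1 + 1/3*1/3) = [0/1, 1/9) <- contains code 1/18
  'b': [0/1 + 1/3*1/3, 0/1 + 1/3*1/2) = [1/9, 1/6)
  'a': [0/1 + 1/3*1/2, 0/1 + 1/3*1/1) = [1/6, 1/3)
  emit 'f', narrow to [0/1, 1/9)

Answer: symbol=f low=0/1 high=1/3
symbol=f low=0/1 high=1/9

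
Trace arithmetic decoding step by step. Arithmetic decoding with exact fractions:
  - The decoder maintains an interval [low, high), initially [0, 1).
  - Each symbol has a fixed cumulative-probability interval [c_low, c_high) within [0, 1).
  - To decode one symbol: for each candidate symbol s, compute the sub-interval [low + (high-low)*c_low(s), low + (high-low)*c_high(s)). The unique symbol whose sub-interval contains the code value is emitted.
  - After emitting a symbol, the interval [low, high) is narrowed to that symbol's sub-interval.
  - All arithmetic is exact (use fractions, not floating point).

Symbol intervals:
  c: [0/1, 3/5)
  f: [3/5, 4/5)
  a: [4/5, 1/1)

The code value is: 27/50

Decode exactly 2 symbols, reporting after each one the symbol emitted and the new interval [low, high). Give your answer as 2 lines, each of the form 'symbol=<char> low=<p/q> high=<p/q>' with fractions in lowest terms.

Answer: symbol=c low=0/1 high=3/5
symbol=a low=12/25 high=3/5

Derivation:
Step 1: interval [0/1, 1/1), width = 1/1 - 0/1 = 1/1
  'c': [0/1 + 1/1*0/1, 0/1 + 1/1*3/5) = [0/1, 3/5) <- contains code 27/50
  'f': [0/1 + 1/1*3/5, 0/1 + 1/1*4/5) = [3/5, 4/5)
  'a': [0/1 + 1/1*4/5, 0/1 + 1/1*1/1) = [4/5, 1/1)
  emit 'c', narrow to [0/1, 3/5)
Step 2: interval [0/1, 3/5), width = 3/5 - 0/1 = 3/5
  'c': [0/1 + 3/5*0/1, 0/1 + 3/5*3/5) = [0/1, 9/25)
  'f': [0/1 + 3/5*3/5, 0/1 + 3/5*4/5) = [9/25, 12/25)
  'a': [0/1 + 3/5*4/5, 0/1 + 3/5*1/1) = [12/25, 3/5) <- contains code 27/50
  emit 'a', narrow to [12/25, 3/5)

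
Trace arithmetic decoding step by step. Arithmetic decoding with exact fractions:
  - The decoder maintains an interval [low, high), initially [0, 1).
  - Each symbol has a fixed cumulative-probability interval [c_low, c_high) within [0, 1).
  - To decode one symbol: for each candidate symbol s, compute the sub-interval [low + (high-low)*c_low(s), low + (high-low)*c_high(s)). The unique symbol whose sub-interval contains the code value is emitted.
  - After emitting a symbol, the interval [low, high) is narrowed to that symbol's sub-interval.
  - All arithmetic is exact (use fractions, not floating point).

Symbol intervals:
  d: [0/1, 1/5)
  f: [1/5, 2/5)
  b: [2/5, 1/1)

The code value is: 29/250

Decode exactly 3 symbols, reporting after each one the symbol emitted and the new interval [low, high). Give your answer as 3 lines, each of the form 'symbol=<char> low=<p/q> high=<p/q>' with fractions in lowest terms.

Step 1: interval [0/1, 1/1), width = 1/1 - 0/1 = 1/1
  'd': [0/1 + 1/1*0/1, 0/1 + 1/1*1/5) = [0/1, 1/5) <- contains code 29/250
  'f': [0/1 + 1/1*1/5, 0/1 + 1/1*2/5) = [1/5, 2/5)
  'b': [0/1 + 1/1*2/5, 0/1 + 1/1*1/1) = [2/5, 1/1)
  emit 'd', narrow to [0/1, 1/5)
Step 2: interval [0/1, 1/5), width = 1/5 - 0/1 = 1/5
  'd': [0/1 + 1/5*0/1, 0/1 + 1/5*1/5) = [0/1, 1/25)
  'f': [0/1 + 1/5*1/5, 0/1 + 1/5*2/5) = [1/25, 2/25)
  'b': [0/1 + 1/5*2/5, 0/1 + 1/5*1/1) = [2/25, 1/5) <- contains code 29/250
  emit 'b', narrow to [2/25, 1/5)
Step 3: interval [2/25, 1/5), width = 1/5 - 2/25 = 3/25
  'd': [2/25 + 3/25*0/1, 2/25 + 3/25*1/5) = [2/25, 13/125)
  'f': [2/25 + 3/25*1/5, 2/25 + 3/25*2/5) = [13/125, 16/125) <- contains code 29/250
  'b': [2/25 + 3/25*2/5, 2/25 + 3/25*1/1) = [16/125, 1/5)
  emit 'f', narrow to [13/125, 16/125)

Answer: symbol=d low=0/1 high=1/5
symbol=b low=2/25 high=1/5
symbol=f low=13/125 high=16/125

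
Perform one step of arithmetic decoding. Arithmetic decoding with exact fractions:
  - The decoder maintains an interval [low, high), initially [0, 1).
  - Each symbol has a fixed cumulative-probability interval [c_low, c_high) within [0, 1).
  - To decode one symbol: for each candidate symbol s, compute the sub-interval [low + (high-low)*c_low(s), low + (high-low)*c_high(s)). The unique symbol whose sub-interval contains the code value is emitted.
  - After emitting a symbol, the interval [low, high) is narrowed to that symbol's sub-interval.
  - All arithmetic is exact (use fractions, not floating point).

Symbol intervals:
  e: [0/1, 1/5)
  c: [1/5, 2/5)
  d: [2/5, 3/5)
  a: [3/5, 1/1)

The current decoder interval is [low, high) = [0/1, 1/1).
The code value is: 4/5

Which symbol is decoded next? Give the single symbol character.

Answer: a

Derivation:
Interval width = high − low = 1/1 − 0/1 = 1/1
Scaled code = (code − low) / width = (4/5 − 0/1) / 1/1 = 4/5
  e: [0/1, 1/5) 
  c: [1/5, 2/5) 
  d: [2/5, 3/5) 
  a: [3/5, 1/1) ← scaled code falls here ✓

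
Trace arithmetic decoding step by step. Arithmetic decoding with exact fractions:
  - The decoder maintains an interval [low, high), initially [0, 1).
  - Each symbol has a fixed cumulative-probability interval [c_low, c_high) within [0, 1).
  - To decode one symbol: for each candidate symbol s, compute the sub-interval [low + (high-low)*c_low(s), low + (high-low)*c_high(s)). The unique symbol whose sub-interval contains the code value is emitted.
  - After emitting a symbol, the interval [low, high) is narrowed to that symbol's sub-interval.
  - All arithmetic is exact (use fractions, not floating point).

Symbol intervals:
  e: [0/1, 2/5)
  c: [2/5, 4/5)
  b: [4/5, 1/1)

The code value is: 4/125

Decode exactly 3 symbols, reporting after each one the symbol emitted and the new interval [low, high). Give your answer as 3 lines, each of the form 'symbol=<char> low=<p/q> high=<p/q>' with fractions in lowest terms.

Step 1: interval [0/1, 1/1), width = 1/1 - 0/1 = 1/1
  'e': [0/1 + 1/1*0/1, 0/1 + 1/1*2/5) = [0/1, 2/5) <- contains code 4/125
  'c': [0/1 + 1/1*2/5, 0/1 + 1/1*4/5) = [2/5, 4/5)
  'b': [0/1 + 1/1*4/5, 0/1 + 1/1*1/1) = [4/5, 1/1)
  emit 'e', narrow to [0/1, 2/5)
Step 2: interval [0/1, 2/5), width = 2/5 - 0/1 = 2/5
  'e': [0/1 + 2/5*0/1, 0/1 + 2/5*2/5) = [0/1, 4/25) <- contains code 4/125
  'c': [0/1 + 2/5*2/5, 0/1 + 2/5*4/5) = [4/25, 8/25)
  'b': [0/1 + 2/5*4/5, 0/1 + 2/5*1/1) = [8/25, 2/5)
  emit 'e', narrow to [0/1, 4/25)
Step 3: interval [0/1, 4/25), width = 4/25 - 0/1 = 4/25
  'e': [0/1 + 4/25*0/1, 0/1 + 4/25*2/5) = [0/1, 8/125) <- contains code 4/125
  'c': [0/1 + 4/25*2/5, 0/1 + 4/25*4/5) = [8/125, 16/125)
  'b': [0/1 + 4/25*4/5, 0/1 + 4/25*1/1) = [16/125, 4/25)
  emit 'e', narrow to [0/1, 8/125)

Answer: symbol=e low=0/1 high=2/5
symbol=e low=0/1 high=4/25
symbol=e low=0/1 high=8/125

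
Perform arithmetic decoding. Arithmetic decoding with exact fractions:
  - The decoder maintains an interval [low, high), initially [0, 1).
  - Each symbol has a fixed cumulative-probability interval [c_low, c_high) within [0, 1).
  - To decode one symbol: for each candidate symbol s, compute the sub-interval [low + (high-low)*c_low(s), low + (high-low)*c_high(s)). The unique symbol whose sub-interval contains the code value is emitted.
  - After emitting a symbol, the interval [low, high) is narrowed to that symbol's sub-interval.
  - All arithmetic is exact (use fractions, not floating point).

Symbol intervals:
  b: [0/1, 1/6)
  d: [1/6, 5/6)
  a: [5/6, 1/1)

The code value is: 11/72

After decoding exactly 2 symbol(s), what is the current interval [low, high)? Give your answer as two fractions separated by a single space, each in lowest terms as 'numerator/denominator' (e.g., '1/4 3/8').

Step 1: interval [0/1, 1/1), width = 1/1 - 0/1 = 1/1
  'b': [0/1 + 1/1*0/1, 0/1 + 1/1*1/6) = [0/1, 1/6) <- contains code 11/72
  'd': [0/1 + 1/1*1/6, 0/1 + 1/1*5/6) = [1/6, 5/6)
  'a': [0/1 + 1/1*5/6, 0/1 + 1/1*1/1) = [5/6, 1/1)
  emit 'b', narrow to [0/1, 1/6)
Step 2: interval [0/1, 1/6), width = 1/6 - 0/1 = 1/6
  'b': [0/1 + 1/6*0/1, 0/1 + 1/6*1/6) = [0/1, 1/36)
  'd': [0/1 + 1/6*1/6, 0/1 + 1/6*5/6) = [1/36, 5/36)
  'a': [0/1 + 1/6*5/6, 0/1 + 1/6*1/1) = [5/36, 1/6) <- contains code 11/72
  emit 'a', narrow to [5/36, 1/6)

Answer: 5/36 1/6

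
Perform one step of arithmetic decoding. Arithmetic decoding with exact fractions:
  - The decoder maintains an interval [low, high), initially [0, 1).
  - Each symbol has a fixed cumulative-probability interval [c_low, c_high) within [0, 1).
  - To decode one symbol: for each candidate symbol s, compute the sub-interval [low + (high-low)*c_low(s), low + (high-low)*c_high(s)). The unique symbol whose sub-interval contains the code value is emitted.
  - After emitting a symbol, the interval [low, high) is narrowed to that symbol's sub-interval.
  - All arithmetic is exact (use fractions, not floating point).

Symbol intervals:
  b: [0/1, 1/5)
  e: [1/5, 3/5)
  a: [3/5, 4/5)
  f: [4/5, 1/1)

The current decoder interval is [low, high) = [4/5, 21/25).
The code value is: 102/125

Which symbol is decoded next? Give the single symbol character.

Interval width = high − low = 21/25 − 4/5 = 1/25
Scaled code = (code − low) / width = (102/125 − 4/5) / 1/25 = 2/5
  b: [0/1, 1/5) 
  e: [1/5, 3/5) ← scaled code falls here ✓
  a: [3/5, 4/5) 
  f: [4/5, 1/1) 

Answer: e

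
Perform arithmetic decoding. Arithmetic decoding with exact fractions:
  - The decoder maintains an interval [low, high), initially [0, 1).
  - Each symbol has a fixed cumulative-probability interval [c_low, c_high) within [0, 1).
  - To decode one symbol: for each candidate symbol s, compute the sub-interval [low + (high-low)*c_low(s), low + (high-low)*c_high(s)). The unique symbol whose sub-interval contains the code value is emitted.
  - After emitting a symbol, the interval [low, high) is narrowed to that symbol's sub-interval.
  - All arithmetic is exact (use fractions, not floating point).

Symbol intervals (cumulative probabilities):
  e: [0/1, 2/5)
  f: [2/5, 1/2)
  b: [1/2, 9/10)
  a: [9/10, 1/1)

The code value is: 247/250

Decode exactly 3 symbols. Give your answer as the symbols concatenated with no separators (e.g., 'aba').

Step 1: interval [0/1, 1/1), width = 1/1 - 0/1 = 1/1
  'e': [0/1 + 1/1*0/1, 0/1 + 1/1*2/5) = [0/1, 2/5)
  'f': [0/1 + 1/1*2/5, 0/1 + 1/1*1/2) = [2/5, 1/2)
  'b': [0/1 + 1/1*1/2, 0/1 + 1/1*9/10) = [1/2, 9/10)
  'a': [0/1 + 1/1*9/10, 0/1 + 1/1*1/1) = [9/10, 1/1) <- contains code 247/250
  emit 'a', narrow to [9/10, 1/1)
Step 2: interval [9/10, 1/1), width = 1/1 - 9/10 = 1/10
  'e': [9/10 + 1/10*0/1, 9/10 + 1/10*2/5) = [9/10, 47/50)
  'f': [9/10 + 1/10*2/5, 9/10 + 1/10*1/2) = [47/50, 19/20)
  'b': [9/10 + 1/10*1/2, 9/10 + 1/10*9/10) = [19/20, 99/100) <- contains code 247/250
  'a': [9/10 + 1/10*9/10, 9/10 + 1/10*1/1) = [99/100, 1/1)
  emit 'b', narrow to [19/20, 99/100)
Step 3: interval [19/20, 99/100), width = 99/100 - 19/20 = 1/25
  'e': [19/20 + 1/25*0/1, 19/20 + 1/25*2/5) = [19/20, 483/500)
  'f': [19/20 + 1/25*2/5, 19/20 + 1/25*1/2) = [483/500, 97/100)
  'b': [19/20 + 1/25*1/2, 19/20 + 1/25*9/10) = [97/100, 493/500)
  'a': [19/20 + 1/25*9/10, 19/20 + 1/25*1/1) = [493/500, 99/100) <- contains code 247/250
  emit 'a', narrow to [493/500, 99/100)

Answer: aba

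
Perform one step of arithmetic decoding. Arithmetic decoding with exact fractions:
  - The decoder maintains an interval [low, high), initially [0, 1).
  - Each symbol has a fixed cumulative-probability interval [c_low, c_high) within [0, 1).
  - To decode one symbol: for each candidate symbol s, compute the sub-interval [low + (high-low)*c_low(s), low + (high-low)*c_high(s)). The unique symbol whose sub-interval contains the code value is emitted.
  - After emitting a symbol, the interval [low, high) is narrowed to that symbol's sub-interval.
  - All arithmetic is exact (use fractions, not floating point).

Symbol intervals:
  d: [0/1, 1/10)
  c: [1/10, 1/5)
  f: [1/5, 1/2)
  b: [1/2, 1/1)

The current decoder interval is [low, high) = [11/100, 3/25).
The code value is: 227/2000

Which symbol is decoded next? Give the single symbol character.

Interval width = high − low = 3/25 − 11/100 = 1/100
Scaled code = (code − low) / width = (227/2000 − 11/100) / 1/100 = 7/20
  d: [0/1, 1/10) 
  c: [1/10, 1/5) 
  f: [1/5, 1/2) ← scaled code falls here ✓
  b: [1/2, 1/1) 

Answer: f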